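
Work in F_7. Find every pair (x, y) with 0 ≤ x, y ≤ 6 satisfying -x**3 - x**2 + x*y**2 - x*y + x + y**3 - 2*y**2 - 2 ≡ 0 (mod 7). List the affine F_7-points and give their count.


Affine F_7-points: {(0, 3), (3, 0), (4, 2), (4, 5), (5, 0), (5, 5), (5, 6), (6, 3)}; count = 8.

For each of the 49 pairs (x, y) ∈ F_7², evaluate f(x, y) mod 7. Record the zeros.
  x = 0: [0↦5, 1↦4, 2↦5, 3↦0, 4↦2, 5↦3, 6↦2]  zeros at y ∈ {3}
  x = 1: [0↦4, 1↦3, 2↦6, 3↦5, 4↦6, 5↦1, 6↦3]  zeros at y ∈ ∅
  x = 2: [0↦2, 1↦1, 2↦6, 3↦2, 4↦2, 5↦5, 6↦3]  zeros at y ∈ ∅
  x = 3: [0↦0, 1↦6, 2↦6, 3↦6, 4↦5, 5↦2, 6↦3]  zeros at y ∈ {0}
  x = 4: [0↦6, 1↦5, 2↦0, 3↦4, 4↦2, 5↦0, 6↦4]  zeros at y ∈ {2, 5}
  x = 5: [0↦0, 1↦6, 2↦3, 3↦4, 4↦1, 5↦0, 6↦0]  zeros at y ∈ {0, 5, 6}
  x = 6: [0↦4, 1↦3, 2↦2, 3↦0, 4↦3, 5↦3, 6↦6]  zeros at y ∈ {3}
Collecting zeros: affine points = {(0, 3), (3, 0), (4, 2), (4, 5), (5, 0), (5, 5), (5, 6), (6, 3)}.
Total count |C(F_7)_aff| = 8.


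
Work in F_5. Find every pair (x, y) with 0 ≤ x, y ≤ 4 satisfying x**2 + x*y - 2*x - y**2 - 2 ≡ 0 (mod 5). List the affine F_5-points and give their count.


Affine F_5-points: {(1, 2), (1, 4), (2, 3), (2, 4), (4, 2)}; count = 5.

For each of the 25 pairs (x, y) ∈ F_5², evaluate f(x, y) mod 5. Record the zeros.
  x = 0: [0↦3, 1↦2, 2↦4, 3↦4, 4↦2]  zeros at y ∈ ∅
  x = 1: [0↦2, 1↦2, 2↦0, 3↦1, 4↦0]  zeros at y ∈ {2, 4}
  x = 2: [0↦3, 1↦4, 2↦3, 3↦0, 4↦0]  zeros at y ∈ {3, 4}
  x = 3: [0↦1, 1↦3, 2↦3, 3↦1, 4↦2]  zeros at y ∈ ∅
  x = 4: [0↦1, 1↦4, 2↦0, 3↦4, 4↦1]  zeros at y ∈ {2}
Collecting zeros: affine points = {(1, 2), (1, 4), (2, 3), (2, 4), (4, 2)}.
Total count |C(F_5)_aff| = 5.


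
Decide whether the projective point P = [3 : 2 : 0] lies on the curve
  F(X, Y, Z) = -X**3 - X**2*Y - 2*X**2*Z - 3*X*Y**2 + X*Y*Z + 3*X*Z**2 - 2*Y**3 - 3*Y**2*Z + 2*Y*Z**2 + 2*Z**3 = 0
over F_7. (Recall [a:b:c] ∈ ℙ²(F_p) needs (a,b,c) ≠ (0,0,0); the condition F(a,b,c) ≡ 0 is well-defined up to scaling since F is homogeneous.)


F(3,2,0) ≡ 1 (mod 7); P is NOT on the curve.

Evaluate F(3, 2, 0) term-by-term (mod 7).
  -X**3 ↦ -1·27·1·1 = -27
  -X**2*Y ↦ -1·9·2·1 = -18
  -2*X**2*Z ↦ -2·9·1·0 = 0
  -3*X*Y**2 ↦ -3·3·4·1 = -36
  X*Y*Z ↦ 1·3·2·0 = 0
  3*X*Z**2 ↦ 3·3·1·0 = 0
  -2*Y**3 ↦ -2·1·8·1 = -16
  -3*Y**2*Z ↦ -3·1·4·0 = 0
  2*Y*Z**2 ↦ 2·1·2·0 = 0
  2*Z**3 ↦ 2·1·1·0 = 0
Sum: F(3, 2, 0) = (-27) + (-18) + (0) + (-36) + (0) + (0) + (-16) + (0) + (0) + (0) = -97.
Reducing mod 7: -97 ≡ 1 (mod 7).
Since F(a, b, c) ≡ 1 ≠ 0 (mod 7), P does NOT lie on the curve.


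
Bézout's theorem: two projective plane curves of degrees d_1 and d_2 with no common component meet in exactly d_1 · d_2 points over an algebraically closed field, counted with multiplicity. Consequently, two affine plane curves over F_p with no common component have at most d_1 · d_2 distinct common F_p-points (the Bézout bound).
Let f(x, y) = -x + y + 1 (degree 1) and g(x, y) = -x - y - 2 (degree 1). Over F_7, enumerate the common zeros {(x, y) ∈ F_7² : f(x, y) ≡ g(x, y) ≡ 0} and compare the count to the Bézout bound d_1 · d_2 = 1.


Common zeros: {(3, 2)}; count = 1; Bézout bound = 1.

deg(f) = 1, deg(g) = 1, so Bézout bound = 1.
Scan x ∈ F_7. For each x, list the y ∈ F_7 with f(x, y) ≡ 0 and those with g(x, y) ≡ 0 (mod 7); the common zeros in that column are the intersection.
  x = 0: f ≡ 0 at y ∈ {6}; g ≡ 0 at y ∈ {5}; common: ∅.
  x = 1: f ≡ 0 at y ∈ {0}; g ≡ 0 at y ∈ {4}; common: ∅.
  x = 2: f ≡ 0 at y ∈ {1}; g ≡ 0 at y ∈ {3}; common: ∅.
  x = 3: f ≡ 0 at y ∈ {2}; g ≡ 0 at y ∈ {2}; common: {2}.
  x = 4: f ≡ 0 at y ∈ {3}; g ≡ 0 at y ∈ {1}; common: ∅.
  x = 5: f ≡ 0 at y ∈ {4}; g ≡ 0 at y ∈ {0}; common: ∅.
  x = 6: f ≡ 0 at y ∈ {5}; g ≡ 0 at y ∈ {6}; common: ∅.
Collecting: common zeros = {(3, 2)}, so the count is 1.
Comparison with the Bézout bound: 1 ≤ 1 = deg(f)·deg(g), as expected for curves with no common component (the bound is attained).


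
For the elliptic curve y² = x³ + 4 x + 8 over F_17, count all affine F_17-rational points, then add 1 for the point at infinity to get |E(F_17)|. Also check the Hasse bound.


Affine points = {(0, 5), (0, 12), (1, 8), (1, 9), (3, 8), (3, 9), (5, 0), (8, 5), (8, 12), (9, 5), (9, 12), (12, 4), (12, 13), (13, 8), (13, 9), (15, 3), (15, 14)}; affine count = 17; |E(F_17)| = 18.

Discriminant check: Δ ∝ 4a³ + 27b² = 4·4³ + 27·8² = 4·64 + 27·64 ≡ 12 (mod 17). Nonzero ⇒ E is nonsingular.
For each x ∈ F_17, compute rhs = x³ + 4·x + 8 mod 17, then count y ∈ F_17 with y² ≡ rhs.
  x = 0: rhs = 8, matching y values: 5, 12 (2 points).
  x = 1: rhs = 13, matching y values: 8, 9 (2 points).
  x = 2: rhs = 7, matching y values: none (0 points).
  x = 3: rhs = 13, matching y values: 8, 9 (2 points).
  x = 4: rhs = 3, matching y values: none (0 points).
  x = 5: rhs = 0, matching y values: 0 (1 points).
  x = 6: rhs = 10, matching y values: none (0 points).
  x = 7: rhs = 5, matching y values: none (0 points).
  x = 8: rhs = 8, matching y values: 5, 12 (2 points).
  x = 9: rhs = 8, matching y values: 5, 12 (2 points).
  x = 10: rhs = 11, matching y values: none (0 points).
  x = 11: rhs = 6, matching y values: none (0 points).
  x = 12: rhs = 16, matching y values: 4, 13 (2 points).
  x = 13: rhs = 13, matching y values: 8, 9 (2 points).
  x = 14: rhs = 3, matching y values: none (0 points).
  x = 15: rhs = 9, matching y values: 3, 14 (2 points).
  x = 16: rhs = 3, matching y values: none (0 points).
Total affine count: 17.
Full point count |E(F_17)| = 17 + 1 = 18.
Hasse bound: |18 − (17+1)| = |0| = 0 ≤ 2√17 ≈ 8.2462 ✓.


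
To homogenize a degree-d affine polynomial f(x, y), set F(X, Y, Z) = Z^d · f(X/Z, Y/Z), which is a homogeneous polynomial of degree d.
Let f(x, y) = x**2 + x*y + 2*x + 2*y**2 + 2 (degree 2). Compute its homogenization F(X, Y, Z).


F(X, Y, Z) = X**2 + X*Y + 2*X*Z + 2*Y**2 + 2*Z**2

deg(f) = 2.
Substitute x = X/Z, y = Y/Z into f, then multiply by Z^2.
  monomial 1·x^2·y^0 ↦ 1·X^2·Y^0·Z^0.
  monomial 1·x^1·y^1 ↦ 1·X^1·Y^1·Z^0.
  monomial 2·x^1·y^0 ↦ 2·X^1·Y^0·Z^1.
  monomial 2·x^0·y^2 ↦ 2·X^0·Y^2·Z^0.
  monomial 2·x^0·y^0 ↦ 2·X^0·Y^0·Z^2.
Collecting: F(X, Y, Z) = X**2 + X*Y + 2*X*Z + 2*Y**2 + 2*Z**2.


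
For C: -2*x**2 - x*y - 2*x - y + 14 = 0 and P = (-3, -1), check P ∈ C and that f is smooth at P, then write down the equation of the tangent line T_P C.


Tangent line at P: 11*x + 2*y + 35 = 0.

Step 1: f(-3, -1) = 0, so P lies on C.
Step 2: partial derivatives
  f_x(x, y) = -4*x - y - 2, f_y(x, y) = -x - 1.
  f_x(P) = 11, f_y(P) = 2 (gradient nonzero, so P is smooth).
Step 3: tangent line at P: 11·(x − -3) + 2·(y − -1) = 0.
Expanding: 11*x + 2*y + 35 = 0.


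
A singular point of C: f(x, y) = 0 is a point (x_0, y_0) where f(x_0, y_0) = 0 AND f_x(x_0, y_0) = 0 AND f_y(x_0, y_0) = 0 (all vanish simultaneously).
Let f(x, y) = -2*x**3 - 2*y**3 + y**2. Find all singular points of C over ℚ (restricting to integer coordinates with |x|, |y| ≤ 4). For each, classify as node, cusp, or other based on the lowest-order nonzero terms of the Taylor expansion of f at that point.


Singular points: {(0, 0)}; classification: cusp.

Compute partial derivatives:
  f_x = -6*x**2.
  f_y = -6*y**2 + 2*y.
Scan x_0 ∈ {−4, ..., 4}. For each x_0, f_y(x_0, y) is a polynomial in y; find its integer roots y ∈ {−4, ..., 4}, then test f_x and f at those candidates.
  x = -4: f_y(-4, y) = -6*y**2 + 2*y; vanishes at y ∈ {0}. (-4, 0): f_x = -96 ≠ 0.
  x = -3: f_y(-3, y) = -6*y**2 + 2*y; vanishes at y ∈ {0}. (-3, 0): f_x = -54 ≠ 0.
  x = -2: f_y(-2, y) = -6*y**2 + 2*y; vanishes at y ∈ {0}. (-2, 0): f_x = -24 ≠ 0.
  x = -1: f_y(-1, y) = -6*y**2 + 2*y; vanishes at y ∈ {0}. (-1, 0): f_x = -6 ≠ 0.
  x = 0: f_y(0, y) = -6*y**2 + 2*y; vanishes at y ∈ {0}. (0, 0): f_x = 0, f = 0 — SINGULAR.
  x = 1: f_y(1, y) = -6*y**2 + 2*y; vanishes at y ∈ {0}. (1, 0): f_x = -6 ≠ 0.
  x = 2: f_y(2, y) = -6*y**2 + 2*y; vanishes at y ∈ {0}. (2, 0): f_x = -24 ≠ 0.
  x = 3: f_y(3, y) = -6*y**2 + 2*y; vanishes at y ∈ {0}. (3, 0): f_x = -54 ≠ 0.
  x = 4: f_y(4, y) = -6*y**2 + 2*y; vanishes at y ∈ {0}. (4, 0): f_x = -96 ≠ 0.
Only singular point on the grid: (0, 0).
Classify: substitute x = 0 + u, y = 0 + v and expand: f = -2*u**3 - 2*v**3 + v**2.
No constant or linear terms (consistent with a singular point). Quadratic part: v**2. Cubic part: -2*u**3 - 2*v**3.
The quadratic part v**2 is a perfect square, so there is a single (double) tangent line v = 0, i.e. y = 0. Restricting the cubic part to that line (v = 0) leaves -2*u**3 ≠ 0, so f is not divisible by v and the branch is v² ≈ 2*u**3 to lowest order — this is a cusp.
Classification: cusp.


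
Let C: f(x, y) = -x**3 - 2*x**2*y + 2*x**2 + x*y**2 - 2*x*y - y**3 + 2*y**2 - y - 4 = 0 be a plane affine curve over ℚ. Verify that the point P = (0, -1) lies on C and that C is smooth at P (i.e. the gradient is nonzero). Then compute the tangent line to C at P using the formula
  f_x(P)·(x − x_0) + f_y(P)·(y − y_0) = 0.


Tangent line at P: 3*x - 8*y - 8 = 0.

Step 1: f(0, -1) = 0, so P lies on C.
Step 2: partial derivatives
  f_x(x, y) = -3*x**2 - 4*x*y + 4*x + y**2 - 2*y, f_y(x, y) = -2*x**2 + 2*x*y - 2*x - 3*y**2 + 4*y - 1.
  f_x(P) = 3, f_y(P) = -8 (gradient nonzero, so P is smooth).
Step 3: tangent line at P: 3·(x − 0) + -8·(y − -1) = 0.
Expanding: 3*x - 8*y - 8 = 0.


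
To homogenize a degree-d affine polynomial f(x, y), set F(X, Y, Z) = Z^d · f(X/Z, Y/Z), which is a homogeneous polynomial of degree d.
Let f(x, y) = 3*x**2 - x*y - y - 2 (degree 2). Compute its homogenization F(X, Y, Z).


F(X, Y, Z) = 3*X**2 - X*Y - Y*Z - 2*Z**2

deg(f) = 2.
Substitute x = X/Z, y = Y/Z into f, then multiply by Z^2.
  monomial 3·x^2·y^0 ↦ 3·X^2·Y^0·Z^0.
  monomial -1·x^1·y^1 ↦ -1·X^1·Y^1·Z^0.
  monomial -1·x^0·y^1 ↦ -1·X^0·Y^1·Z^1.
  monomial -2·x^0·y^0 ↦ -2·X^0·Y^0·Z^2.
Collecting: F(X, Y, Z) = 3*X**2 - X*Y - Y*Z - 2*Z**2.


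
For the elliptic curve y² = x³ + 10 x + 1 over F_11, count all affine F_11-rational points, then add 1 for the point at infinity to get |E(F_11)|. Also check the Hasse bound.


Affine points = {(0, 1), (0, 10), (1, 1), (1, 10), (3, 5), (3, 6), (5, 0), (10, 1), (10, 10)}; affine count = 9; |E(F_11)| = 10.

Discriminant check: Δ ∝ 4a³ + 27b² = 4·10³ + 27·1² = 4·1000 + 27·1 ≡ 1 (mod 11). Nonzero ⇒ E is nonsingular.
For each x ∈ F_11, compute rhs = x³ + 10·x + 1 mod 11, then count y ∈ F_11 with y² ≡ rhs.
  x = 0: rhs = 1, matching y values: 1, 10 (2 points).
  x = 1: rhs = 1, matching y values: 1, 10 (2 points).
  x = 2: rhs = 7, matching y values: none (0 points).
  x = 3: rhs = 3, matching y values: 5, 6 (2 points).
  x = 4: rhs = 6, matching y values: none (0 points).
  x = 5: rhs = 0, matching y values: 0 (1 points).
  x = 6: rhs = 2, matching y values: none (0 points).
  x = 7: rhs = 7, matching y values: none (0 points).
  x = 8: rhs = 10, matching y values: none (0 points).
  x = 9: rhs = 6, matching y values: none (0 points).
  x = 10: rhs = 1, matching y values: 1, 10 (2 points).
Total affine count: 9.
Full point count |E(F_11)| = 9 + 1 = 10.
Hasse bound: |10 − (11+1)| = |-2| = 2 ≤ 2√11 ≈ 6.6332 ✓.


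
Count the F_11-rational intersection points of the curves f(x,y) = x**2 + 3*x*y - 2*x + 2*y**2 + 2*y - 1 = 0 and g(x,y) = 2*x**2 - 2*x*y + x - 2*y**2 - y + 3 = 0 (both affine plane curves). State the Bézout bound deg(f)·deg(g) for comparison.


Common zeros: ∅; count = 0; Bézout bound = 4.

deg(f) = 2, deg(g) = 2, so Bézout bound = 4.
Scan x ∈ F_11. For each x, list the y ∈ F_11 with f(x, y) ≡ 0 and those with g(x, y) ≡ 0 (mod 11); the common zeros in that column are the intersection.
  x = 0: f ≡ 0 at y ∈ {2, 8}; g ≡ 0 at y ∈ {1, 4}; common: ∅.
  x = 1: f ≡ 0 at y ∈ ∅; g ≡ 0 at y ∈ ∅; common: ∅.
  x = 2: f ≡ 0 at y ∈ ∅; g ≡ 0 at y ∈ ∅; common: ∅.
  x = 3: f ≡ 0 at y ∈ ∅; g ≡ 0 at y ∈ ∅; common: ∅.
  x = 4: f ≡ 0 at y ∈ ∅; g ≡ 0 at y ∈ ∅; common: ∅.
  x = 5: f ≡ 0 at y ∈ {1, 7}; g ≡ 0 at y ∈ ∅; common: ∅.
  x = 6: f ≡ 0 at y ∈ ∅; g ≡ 0 at y ∈ {1, 9}; common: ∅.
  x = 7: f ≡ 0 at y ∈ {2, 3}; g ≡ 0 at y ∈ {10}; common: ∅.
  x = 8: f ≡ 0 at y ∈ {3, 6}; g ≡ 0 at y ∈ {9, 10}; common: ∅.
  x = 9: f ≡ 0 at y ∈ {6, 7}; g ≡ 0 at y ∈ {3, 4}; common: ∅.
  x = 10: f ≡ 0 at y ∈ ∅; g ≡ 0 at y ∈ {3}; common: ∅.
Collecting: common zeros = ∅, so the count is 0.
Comparison with the Bézout bound: 0 ≤ 4 = deg(f)·deg(g), as expected for curves with no common component (the affine F_11-count falls short of the bound because intersections may lie at infinity, over extension fields, or carry multiplicity).


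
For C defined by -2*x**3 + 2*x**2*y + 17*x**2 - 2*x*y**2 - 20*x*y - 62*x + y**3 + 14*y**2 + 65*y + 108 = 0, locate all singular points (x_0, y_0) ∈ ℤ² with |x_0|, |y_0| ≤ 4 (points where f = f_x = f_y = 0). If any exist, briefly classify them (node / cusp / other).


Singular points: {(2, -3)}; classification: node.

Compute partial derivatives:
  f_x = -6*x**2 + 4*x*y + 34*x - 2*y**2 - 20*y - 62.
  f_y = 2*x**2 - 4*x*y - 20*x + 3*y**2 + 28*y + 65.
Scan x_0 ∈ {−4, ..., 4}. For each x_0, f_y(x_0, y) is a polynomial in y; find its integer roots y ∈ {−4, ..., 4}, then test f_x and f at those candidates.
  x = -4: f_y(-4, y) = 3*y**2 + 44*y + 177; no integer root y with |y| ≤ 4.
  x = -3: f_y(-3, y) = 3*y**2 + 40*y + 143; no integer root y with |y| ≤ 4.
  x = -2: f_y(-2, y) = 3*y**2 + 36*y + 113; no integer root y with |y| ≤ 4.
  x = -1: f_y(-1, y) = 3*y**2 + 32*y + 87; no integer root y with |y| ≤ 4.
  x = 0: f_y(0, y) = 3*y**2 + 28*y + 65; no integer root y with |y| ≤ 4.
  x = 1: f_y(1, y) = 3*y**2 + 24*y + 47; no integer root y with |y| ≤ 4.
  x = 2: f_y(2, y) = 3*y**2 + 20*y + 33; vanishes at y ∈ {-3}. (2, -3): f_x = 0, f = 0 — SINGULAR.
  x = 3: f_y(3, y) = 3*y**2 + 16*y + 23; no integer root y with |y| ≤ 4.
  x = 4: f_y(4, y) = 3*y**2 + 12*y + 17; no integer root y with |y| ≤ 4.
Only singular point on the grid: (2, -3).
Classify: substitute x = 2 + u, y = -3 + v and expand: f = -2*u**3 + 2*u**2*v - u**2 - 2*u*v**2 + v**3 + v**2.
No constant or linear terms (consistent with a singular point). Quadratic part: -u**2 + v**2. Cubic part: -2*u**3 + 2*u**2*v - 2*u*v**2 + v**3.
The quadratic part v**2 - u**2 = (v − u)(v + u) splits into two distinct linear factors, so there are two distinct tangent lines y − -3 = ±(x − 2) — this is a node (ordinary double point).
Classification: node.


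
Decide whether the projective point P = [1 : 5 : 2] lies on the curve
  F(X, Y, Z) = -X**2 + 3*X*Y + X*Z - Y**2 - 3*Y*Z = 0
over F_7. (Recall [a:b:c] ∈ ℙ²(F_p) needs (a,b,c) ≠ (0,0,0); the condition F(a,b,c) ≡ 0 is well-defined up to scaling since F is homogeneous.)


F(1,5,2) ≡ 3 (mod 7); P is NOT on the curve.

Evaluate F(1, 5, 2) term-by-term (mod 7).
  -X**2 ↦ -1·1·1·1 = -1
  3*X*Y ↦ 3·1·5·1 = 15
  X*Z ↦ 1·1·1·2 = 2
  -Y**2 ↦ -1·1·25·1 = -25
  -3*Y*Z ↦ -3·1·5·2 = -30
Sum: F(1, 5, 2) = (-1) + (15) + (2) + (-25) + (-30) = -39.
Reducing mod 7: -39 ≡ 3 (mod 7).
Since F(a, b, c) ≡ 3 ≠ 0 (mod 7), P does NOT lie on the curve.


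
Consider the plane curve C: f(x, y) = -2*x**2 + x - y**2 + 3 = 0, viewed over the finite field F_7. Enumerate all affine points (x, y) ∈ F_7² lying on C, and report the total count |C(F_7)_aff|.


Affine F_7-points: {(1, 3), (1, 4), (2, 2), (2, 5), (3, 3), (3, 4), (5, 0), (6, 0)}; count = 8.

For each of the 49 pairs (x, y) ∈ F_7², evaluate f(x, y) mod 7. Record the zeros.
  x = 0: [0↦3, 1↦2, 2↦6, 3↦1, 4↦1, 5↦6, 6↦2]  zeros at y ∈ ∅
  x = 1: [0↦2, 1↦1, 2↦5, 3↦0, 4↦0, 5↦5, 6↦1]  zeros at y ∈ {3, 4}
  x = 2: [0↦4, 1↦3, 2↦0, 3↦2, 4↦2, 5↦0, 6↦3]  zeros at y ∈ {2, 5}
  x = 3: [0↦2, 1↦1, 2↦5, 3↦0, 4↦0, 5↦5, 6↦1]  zeros at y ∈ {3, 4}
  x = 4: [0↦3, 1↦2, 2↦6, 3↦1, 4↦1, 5↦6, 6↦2]  zeros at y ∈ ∅
  x = 5: [0↦0, 1↦6, 2↦3, 3↦5, 4↦5, 5↦3, 6↦6]  zeros at y ∈ {0}
  x = 6: [0↦0, 1↦6, 2↦3, 3↦5, 4↦5, 5↦3, 6↦6]  zeros at y ∈ {0}
Collecting zeros: affine points = {(1, 3), (1, 4), (2, 2), (2, 5), (3, 3), (3, 4), (5, 0), (6, 0)}.
Total count |C(F_7)_aff| = 8.


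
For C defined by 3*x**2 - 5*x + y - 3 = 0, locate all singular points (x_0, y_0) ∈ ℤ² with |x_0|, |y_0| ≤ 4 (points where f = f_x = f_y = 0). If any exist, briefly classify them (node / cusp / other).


No singular points in the scanned grid; C is smooth there.

Compute partial derivatives:
  f_x = 6*x - 5.
  f_y = 1.
f_y = 1 is a nonzero constant, so f_y never vanishes: no point (x, y) can satisfy f = f_x = f_y = 0. In particular no (x, y) ∈ {−4, ..., 4}² is singular; the curve is smooth.


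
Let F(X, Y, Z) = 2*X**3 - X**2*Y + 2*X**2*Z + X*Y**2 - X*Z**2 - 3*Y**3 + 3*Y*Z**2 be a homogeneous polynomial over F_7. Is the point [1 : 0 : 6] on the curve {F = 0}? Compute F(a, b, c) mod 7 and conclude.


F(1,0,6) ≡ 6 (mod 7); P is NOT on the curve.

Evaluate F(1, 0, 6) term-by-term (mod 7).
  2*X**3 ↦ 2·1·1·1 = 2
  -X**2*Y ↦ -1·1·0·1 = 0
  2*X**2*Z ↦ 2·1·1·6 = 12
  X*Y**2 ↦ 1·1·0·1 = 0
  -X*Z**2 ↦ -1·1·1·36 = -36
  -3*Y**3 ↦ -3·1·0·1 = 0
  3*Y*Z**2 ↦ 3·1·0·36 = 0
Sum: F(1, 0, 6) = (2) + (0) + (12) + (0) + (-36) + (0) + (0) = -22.
Reducing mod 7: -22 ≡ 6 (mod 7).
Since F(a, b, c) ≡ 6 ≠ 0 (mod 7), P does NOT lie on the curve.


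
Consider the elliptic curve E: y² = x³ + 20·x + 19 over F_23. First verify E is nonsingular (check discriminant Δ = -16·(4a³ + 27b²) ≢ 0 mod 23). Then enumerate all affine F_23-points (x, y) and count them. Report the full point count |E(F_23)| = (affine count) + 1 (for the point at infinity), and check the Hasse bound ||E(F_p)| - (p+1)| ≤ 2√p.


Affine points = {(4, 5), (4, 18), (8, 1), (8, 22), (9, 10), (9, 13), (10, 0), (11, 11), (11, 12), (12, 3), (12, 20), (18, 1), (18, 22), (19, 6), (19, 17), (20, 1), (20, 22)}; affine count = 17; |E(F_23)| = 18.

Discriminant check: Δ ∝ 4a³ + 27b² = 4·20³ + 27·19² = 4·8000 + 27·361 ≡ 2 (mod 23). Nonzero ⇒ E is nonsingular.
For each x ∈ F_23, compute rhs = x³ + 20·x + 19 mod 23, then count y ∈ F_23 with y² ≡ rhs.
  x = 0: rhs = 19, matching y values: none (0 points).
  x = 1: rhs = 17, matching y values: none (0 points).
  x = 2: rhs = 21, matching y values: none (0 points).
  x = 3: rhs = 14, matching y values: none (0 points).
  x = 4: rhs = 2, matching y values: 5, 18 (2 points).
  x = 5: rhs = 14, matching y values: none (0 points).
  x = 6: rhs = 10, matching y values: none (0 points).
  x = 7: rhs = 19, matching y values: none (0 points).
  x = 8: rhs = 1, matching y values: 1, 22 (2 points).
  x = 9: rhs = 8, matching y values: 10, 13 (2 points).
  x = 10: rhs = 0, matching y values: 0 (1 points).
  x = 11: rhs = 6, matching y values: 11, 12 (2 points).
  x = 12: rhs = 9, matching y values: 3, 20 (2 points).
  x = 13: rhs = 15, matching y values: none (0 points).
  x = 14: rhs = 7, matching y values: none (0 points).
  x = 15: rhs = 14, matching y values: none (0 points).
  x = 16: rhs = 19, matching y values: none (0 points).
  x = 17: rhs = 5, matching y values: none (0 points).
  x = 18: rhs = 1, matching y values: 1, 22 (2 points).
  x = 19: rhs = 13, matching y values: 6, 17 (2 points).
  x = 20: rhs = 1, matching y values: 1, 22 (2 points).
  x = 21: rhs = 17, matching y values: none (0 points).
  x = 22: rhs = 21, matching y values: none (0 points).
Total affine count: 17.
Full point count |E(F_23)| = 17 + 1 = 18.
Hasse bound: |18 − (23+1)| = |-6| = 6 ≤ 2√23 ≈ 9.5917 ✓.


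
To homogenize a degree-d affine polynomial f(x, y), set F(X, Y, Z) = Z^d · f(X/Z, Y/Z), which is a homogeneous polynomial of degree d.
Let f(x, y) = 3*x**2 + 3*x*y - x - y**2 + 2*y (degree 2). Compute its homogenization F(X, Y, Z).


F(X, Y, Z) = 3*X**2 + 3*X*Y - X*Z - Y**2 + 2*Y*Z

deg(f) = 2.
Substitute x = X/Z, y = Y/Z into f, then multiply by Z^2.
  monomial 3·x^2·y^0 ↦ 3·X^2·Y^0·Z^0.
  monomial 3·x^1·y^1 ↦ 3·X^1·Y^1·Z^0.
  monomial -1·x^1·y^0 ↦ -1·X^1·Y^0·Z^1.
  monomial -1·x^0·y^2 ↦ -1·X^0·Y^2·Z^0.
  monomial 2·x^0·y^1 ↦ 2·X^0·Y^1·Z^1.
Collecting: F(X, Y, Z) = 3*X**2 + 3*X*Y - X*Z - Y**2 + 2*Y*Z.


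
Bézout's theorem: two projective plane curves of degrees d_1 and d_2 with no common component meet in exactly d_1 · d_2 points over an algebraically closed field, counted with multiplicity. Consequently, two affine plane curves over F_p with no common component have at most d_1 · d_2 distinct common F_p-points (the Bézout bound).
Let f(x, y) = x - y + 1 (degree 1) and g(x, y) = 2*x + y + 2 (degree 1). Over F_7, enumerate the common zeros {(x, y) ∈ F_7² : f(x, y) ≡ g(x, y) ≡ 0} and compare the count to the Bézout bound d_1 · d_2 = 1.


Common zeros: {(6, 0)}; count = 1; Bézout bound = 1.

deg(f) = 1, deg(g) = 1, so Bézout bound = 1.
Scan x ∈ F_7. For each x, list the y ∈ F_7 with f(x, y) ≡ 0 and those with g(x, y) ≡ 0 (mod 7); the common zeros in that column are the intersection.
  x = 0: f ≡ 0 at y ∈ {1}; g ≡ 0 at y ∈ {5}; common: ∅.
  x = 1: f ≡ 0 at y ∈ {2}; g ≡ 0 at y ∈ {3}; common: ∅.
  x = 2: f ≡ 0 at y ∈ {3}; g ≡ 0 at y ∈ {1}; common: ∅.
  x = 3: f ≡ 0 at y ∈ {4}; g ≡ 0 at y ∈ {6}; common: ∅.
  x = 4: f ≡ 0 at y ∈ {5}; g ≡ 0 at y ∈ {4}; common: ∅.
  x = 5: f ≡ 0 at y ∈ {6}; g ≡ 0 at y ∈ {2}; common: ∅.
  x = 6: f ≡ 0 at y ∈ {0}; g ≡ 0 at y ∈ {0}; common: {0}.
Collecting: common zeros = {(6, 0)}, so the count is 1.
Comparison with the Bézout bound: 1 ≤ 1 = deg(f)·deg(g), as expected for curves with no common component (the bound is attained).


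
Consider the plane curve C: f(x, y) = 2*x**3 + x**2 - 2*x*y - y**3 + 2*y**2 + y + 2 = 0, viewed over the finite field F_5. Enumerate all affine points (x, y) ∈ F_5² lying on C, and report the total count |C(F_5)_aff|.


Affine F_5-points: {(1, 0), (1, 1), (2, 1), (3, 0), (3, 2), (4, 1)}; count = 6.

For each of the 25 pairs (x, y) ∈ F_5², evaluate f(x, y) mod 5. Record the zeros.
  x = 0: [0↦2, 1↦4, 2↦4, 3↦1, 4↦4]  zeros at y ∈ ∅
  x = 1: [0↦0, 1↦0, 2↦3, 3↦3, 4↦4]  zeros at y ∈ {0, 1}
  x = 2: [0↦2, 1↦0, 2↦1, 3↦4, 4↦3]  zeros at y ∈ {1}
  x = 3: [0↦0, 1↦1, 2↦0, 3↦1, 4↦3]  zeros at y ∈ {0, 2}
  x = 4: [0↦1, 1↦0, 2↦2, 3↦1, 4↦1]  zeros at y ∈ {1}
Collecting zeros: affine points = {(1, 0), (1, 1), (2, 1), (3, 0), (3, 2), (4, 1)}.
Total count |C(F_5)_aff| = 6.


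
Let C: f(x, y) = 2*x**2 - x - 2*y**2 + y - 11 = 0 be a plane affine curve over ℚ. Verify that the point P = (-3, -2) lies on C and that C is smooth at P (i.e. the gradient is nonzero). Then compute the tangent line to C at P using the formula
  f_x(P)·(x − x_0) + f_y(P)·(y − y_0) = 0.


Tangent line at P: -13*x + 9*y - 21 = 0.

Step 1: f(-3, -2) = 0, so P lies on C.
Step 2: partial derivatives
  f_x(x, y) = 4*x - 1, f_y(x, y) = 1 - 4*y.
  f_x(P) = -13, f_y(P) = 9 (gradient nonzero, so P is smooth).
Step 3: tangent line at P: -13·(x − -3) + 9·(y − -2) = 0.
Expanding: -13*x + 9*y - 21 = 0.


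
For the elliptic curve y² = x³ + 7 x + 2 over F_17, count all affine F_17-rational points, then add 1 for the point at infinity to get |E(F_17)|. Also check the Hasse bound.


Affine points = {(0, 6), (0, 11), (3, 4), (3, 13), (4, 3), (4, 14), (5, 3), (5, 14), (8, 3), (8, 14), (10, 1), (10, 16), (11, 4), (11, 13)}; affine count = 14; |E(F_17)| = 15.

Discriminant check: Δ ∝ 4a³ + 27b² = 4·7³ + 27·2² = 4·343 + 27·4 ≡ 1 (mod 17). Nonzero ⇒ E is nonsingular.
For each x ∈ F_17, compute rhs = x³ + 7·x + 2 mod 17, then count y ∈ F_17 with y² ≡ rhs.
  x = 0: rhs = 2, matching y values: 6, 11 (2 points).
  x = 1: rhs = 10, matching y values: none (0 points).
  x = 2: rhs = 7, matching y values: none (0 points).
  x = 3: rhs = 16, matching y values: 4, 13 (2 points).
  x = 4: rhs = 9, matching y values: 3, 14 (2 points).
  x = 5: rhs = 9, matching y values: 3, 14 (2 points).
  x = 6: rhs = 5, matching y values: none (0 points).
  x = 7: rhs = 3, matching y values: none (0 points).
  x = 8: rhs = 9, matching y values: 3, 14 (2 points).
  x = 9: rhs = 12, matching y values: none (0 points).
  x = 10: rhs = 1, matching y values: 1, 16 (2 points).
  x = 11: rhs = 16, matching y values: 4, 13 (2 points).
  x = 12: rhs = 12, matching y values: none (0 points).
  x = 13: rhs = 12, matching y values: none (0 points).
  x = 14: rhs = 5, matching y values: none (0 points).
  x = 15: rhs = 14, matching y values: none (0 points).
  x = 16: rhs = 11, matching y values: none (0 points).
Total affine count: 14.
Full point count |E(F_17)| = 14 + 1 = 15.
Hasse bound: |15 − (17+1)| = |-3| = 3 ≤ 2√17 ≈ 8.2462 ✓.


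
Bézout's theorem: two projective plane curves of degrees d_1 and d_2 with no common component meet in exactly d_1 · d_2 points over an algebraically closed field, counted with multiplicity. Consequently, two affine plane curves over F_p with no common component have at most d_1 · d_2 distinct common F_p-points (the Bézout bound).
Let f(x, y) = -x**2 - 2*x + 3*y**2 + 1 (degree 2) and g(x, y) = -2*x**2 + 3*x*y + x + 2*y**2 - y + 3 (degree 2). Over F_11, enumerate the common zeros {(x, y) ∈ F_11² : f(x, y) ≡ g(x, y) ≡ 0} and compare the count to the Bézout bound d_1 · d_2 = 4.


Common zeros: {(6, 1)}; count = 1; Bézout bound = 4.

deg(f) = 2, deg(g) = 2, so Bézout bound = 4.
Scan x ∈ F_11. For each x, list the y ∈ F_11 with f(x, y) ≡ 0 and those with g(x, y) ≡ 0 (mod 11); the common zeros in that column are the intersection.
  x = 0: f ≡ 0 at y ∈ ∅; g ≡ 0 at y ∈ ∅; common: ∅.
  x = 1: f ≡ 0 at y ∈ ∅; g ≡ 0 at y ∈ ∅; common: ∅.
  x = 2: f ≡ 0 at y ∈ ∅; g ≡ 0 at y ∈ {6, 8}; common: ∅.
  x = 3: f ≡ 0 at y ∈ {1, 10}; g ≡ 0 at y ∈ ∅; common: ∅.
  x = 4: f ≡ 0 at y ∈ {2, 9}; g ≡ 0 at y ∈ ∅; common: ∅.
  x = 5: f ≡ 0 at y ∈ {2, 9}; g ≡ 0 at y ∈ {7, 8}; common: ∅.
  x = 6: f ≡ 0 at y ∈ {1, 10}; g ≡ 0 at y ∈ {1, 7}; common: {1}.
  x = 7: f ≡ 0 at y ∈ ∅; g ≡ 0 at y ∈ {0, 1}; common: ∅.
  x = 8: f ≡ 0 at y ∈ ∅; g ≡ 0 at y ∈ ∅; common: ∅.
  x = 9: f ≡ 0 at y ∈ ∅; g ≡ 0 at y ∈ ∅; common: ∅.
  x = 10: f ≡ 0 at y ∈ {5, 6}; g ≡ 0 at y ∈ {0, 2}; common: ∅.
Collecting: common zeros = {(6, 1)}, so the count is 1.
Comparison with the Bézout bound: 1 ≤ 4 = deg(f)·deg(g), as expected for curves with no common component (the affine F_11-count falls short of the bound because intersections may lie at infinity, over extension fields, or carry multiplicity).


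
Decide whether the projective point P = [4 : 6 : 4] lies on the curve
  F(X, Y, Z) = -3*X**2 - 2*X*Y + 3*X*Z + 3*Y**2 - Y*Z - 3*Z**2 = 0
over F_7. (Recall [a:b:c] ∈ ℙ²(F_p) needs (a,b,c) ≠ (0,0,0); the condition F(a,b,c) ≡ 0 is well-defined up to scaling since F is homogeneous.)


F(4,6,4) ≡ 2 (mod 7); P is NOT on the curve.

Evaluate F(4, 6, 4) term-by-term (mod 7).
  -3*X**2 ↦ -3·16·1·1 = -48
  -2*X*Y ↦ -2·4·6·1 = -48
  3*X*Z ↦ 3·4·1·4 = 48
  3*Y**2 ↦ 3·1·36·1 = 108
  -Y*Z ↦ -1·1·6·4 = -24
  -3*Z**2 ↦ -3·1·1·16 = -48
Sum: F(4, 6, 4) = (-48) + (-48) + (48) + (108) + (-24) + (-48) = -12.
Reducing mod 7: -12 ≡ 2 (mod 7).
Since F(a, b, c) ≡ 2 ≠ 0 (mod 7), P does NOT lie on the curve.


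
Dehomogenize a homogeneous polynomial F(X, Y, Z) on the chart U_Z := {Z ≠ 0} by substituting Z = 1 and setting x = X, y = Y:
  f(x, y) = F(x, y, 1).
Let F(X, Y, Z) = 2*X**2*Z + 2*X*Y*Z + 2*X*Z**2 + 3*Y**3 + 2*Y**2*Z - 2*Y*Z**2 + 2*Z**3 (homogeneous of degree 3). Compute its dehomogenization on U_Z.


f(x, y) = 2*x**2 + 2*x*y + 2*x + 3*y**3 + 2*y**2 - 2*y + 2

On U_Z we set Z = 1. Each monomial c·X^i·Y^j·Z^k in F becomes c·x^i·y^j·1^k = c·x^i·y^j.
Substituting Z = 1: F(X, Y, 1) = 2*x**2 + 2*x*y + 2*x + 3*y**3 + 2*y**2 - 2*y + 2.
Note: deg(f) ≤ deg(F) = 3; strict inequality happens when F is divisible by Z (lost terms).


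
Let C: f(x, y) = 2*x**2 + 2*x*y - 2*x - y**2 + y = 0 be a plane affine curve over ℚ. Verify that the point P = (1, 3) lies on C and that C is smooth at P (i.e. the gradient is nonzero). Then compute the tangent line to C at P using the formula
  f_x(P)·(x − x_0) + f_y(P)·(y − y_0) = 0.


Tangent line at P: 8*x - 3*y + 1 = 0.

Step 1: f(1, 3) = 0, so P lies on C.
Step 2: partial derivatives
  f_x(x, y) = 4*x + 2*y - 2, f_y(x, y) = 2*x - 2*y + 1.
  f_x(P) = 8, f_y(P) = -3 (gradient nonzero, so P is smooth).
Step 3: tangent line at P: 8·(x − 1) + -3·(y − 3) = 0.
Expanding: 8*x - 3*y + 1 = 0.


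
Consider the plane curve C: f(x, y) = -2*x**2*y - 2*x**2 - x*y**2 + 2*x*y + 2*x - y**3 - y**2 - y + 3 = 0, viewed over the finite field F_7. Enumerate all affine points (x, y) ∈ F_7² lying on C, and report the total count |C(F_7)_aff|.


Affine F_7-points: {(0, 1), (2, 3), (2, 4), (3, 4), (4, 0), (4, 3), (4, 6), (6, 1)}; count = 8.

For each of the 49 pairs (x, y) ∈ F_7², evaluate f(x, y) mod 7. Record the zeros.
  x = 0: [0↦3, 1↦0, 2↦3, 3↦6, 4↦3, 5↦2, 6↦4]  zeros at y ∈ {1}
  x = 1: [0↦3, 1↦6, 2↦6, 3↦4, 4↦1, 5↦5, 6↦3]  zeros at y ∈ ∅
  x = 2: [0↦6, 1↦4, 2↦4, 3↦0, 4↦0, 5↦5, 6↦2]  zeros at y ∈ {3, 4}
  x = 3: [0↦5, 1↦1, 2↦4, 3↦1, 4↦0, 5↦2, 6↦1]  zeros at y ∈ {4}
  x = 4: [0↦0, 1↦4, 2↦6, 3↦0, 4↦1, 5↦3, 6↦0]  zeros at y ∈ {0, 3, 6}
  x = 5: [0↦5, 1↦6, 2↦3, 3↦4, 4↦3, 5↦1, 6↦6]  zeros at y ∈ ∅
  x = 6: [0↦6, 1↦0, 2↦2, 3↦6, 4↦6, 5↦3, 6↦5]  zeros at y ∈ {1}
Collecting zeros: affine points = {(0, 1), (2, 3), (2, 4), (3, 4), (4, 0), (4, 3), (4, 6), (6, 1)}.
Total count |C(F_7)_aff| = 8.


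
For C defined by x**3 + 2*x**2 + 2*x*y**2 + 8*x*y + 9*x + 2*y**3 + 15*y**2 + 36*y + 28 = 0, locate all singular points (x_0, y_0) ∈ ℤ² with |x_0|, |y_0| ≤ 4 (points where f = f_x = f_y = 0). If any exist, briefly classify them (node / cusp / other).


Singular points: {(-1, -2)}; classification: node.

Compute partial derivatives:
  f_x = 3*x**2 + 4*x + 2*y**2 + 8*y + 9.
  f_y = 4*x*y + 8*x + 6*y**2 + 30*y + 36.
Scan x_0 ∈ {−4, ..., 4}. For each x_0, f_y(x_0, y) is a polynomial in y; find its integer roots y ∈ {−4, ..., 4}, then test f_x and f at those candidates.
  x = -4: f_y(-4, y) = 6*y**2 + 14*y + 4; vanishes at y ∈ {-2}. (-4, -2): f_x = 33 ≠ 0.
  x = -3: f_y(-3, y) = 6*y**2 + 18*y + 12; vanishes at y ∈ {-2, -1}. (-3, -2): f_x = 16 ≠ 0; (-3, -1): f_x = 18 ≠ 0.
  x = -2: f_y(-2, y) = 6*y**2 + 22*y + 20; vanishes at y ∈ {-2}. (-2, -2): f_x = 5 ≠ 0.
  x = -1: f_y(-1, y) = 6*y**2 + 26*y + 28; vanishes at y ∈ {-2}. (-1, -2): f_x = 0, f = 0 — SINGULAR.
  x = 0: f_y(0, y) = 6*y**2 + 30*y + 36; vanishes at y ∈ {-3, -2}. (0, -3): f_x = 3 ≠ 0; (0, -2): f_x = 1 ≠ 0.
  x = 1: f_y(1, y) = 6*y**2 + 34*y + 44; vanishes at y ∈ {-2}. (1, -2): f_x = 8 ≠ 0.
  x = 2: f_y(2, y) = 6*y**2 + 38*y + 52; vanishes at y ∈ {-2}. (2, -2): f_x = 21 ≠ 0.
  x = 3: f_y(3, y) = 6*y**2 + 42*y + 60; vanishes at y ∈ {-2}. (3, -2): f_x = 40 ≠ 0.
  x = 4: f_y(4, y) = 6*y**2 + 46*y + 68; vanishes at y ∈ {-2}. (4, -2): f_x = 65 ≠ 0.
Only singular point on the grid: (-1, -2).
Classify: substitute x = -1 + u, y = -2 + v and expand: f = u**3 - u**2 + 2*u*v**2 + 2*v**3 + v**2.
No constant or linear terms (consistent with a singular point). Quadratic part: -u**2 + v**2. Cubic part: u**3 + 2*u*v**2 + 2*v**3.
The quadratic part v**2 - u**2 = (v − u)(v + u) splits into two distinct linear factors, so there are two distinct tangent lines y − -2 = ±(x − -1) — this is a node (ordinary double point).
Classification: node.


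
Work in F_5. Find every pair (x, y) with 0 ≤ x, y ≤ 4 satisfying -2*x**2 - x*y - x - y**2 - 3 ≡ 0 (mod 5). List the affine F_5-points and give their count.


Affine F_5-points: {(4, 3)}; count = 1.

For each of the 25 pairs (x, y) ∈ F_5², evaluate f(x, y) mod 5. Record the zeros.
  x = 0: [0↦2, 1↦1, 2↦3, 3↦3, 4↦1]  zeros at y ∈ ∅
  x = 1: [0↦4, 1↦2, 2↦3, 3↦2, 4↦4]  zeros at y ∈ ∅
  x = 2: [0↦2, 1↦4, 2↦4, 3↦2, 4↦3]  zeros at y ∈ ∅
  x = 3: [0↦1, 1↦2, 2↦1, 3↦3, 4↦3]  zeros at y ∈ ∅
  x = 4: [0↦1, 1↦1, 2↦4, 3↦0, 4↦4]  zeros at y ∈ {3}
Collecting zeros: affine points = {(4, 3)}.
Total count |C(F_5)_aff| = 1.


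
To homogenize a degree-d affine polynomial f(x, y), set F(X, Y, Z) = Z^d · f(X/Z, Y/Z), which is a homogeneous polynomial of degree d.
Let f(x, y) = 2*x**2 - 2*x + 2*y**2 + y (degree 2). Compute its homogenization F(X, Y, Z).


F(X, Y, Z) = 2*X**2 - 2*X*Z + 2*Y**2 + Y*Z

deg(f) = 2.
Substitute x = X/Z, y = Y/Z into f, then multiply by Z^2.
  monomial 2·x^2·y^0 ↦ 2·X^2·Y^0·Z^0.
  monomial -2·x^1·y^0 ↦ -2·X^1·Y^0·Z^1.
  monomial 2·x^0·y^2 ↦ 2·X^0·Y^2·Z^0.
  monomial 1·x^0·y^1 ↦ 1·X^0·Y^1·Z^1.
Collecting: F(X, Y, Z) = 2*X**2 - 2*X*Z + 2*Y**2 + Y*Z.


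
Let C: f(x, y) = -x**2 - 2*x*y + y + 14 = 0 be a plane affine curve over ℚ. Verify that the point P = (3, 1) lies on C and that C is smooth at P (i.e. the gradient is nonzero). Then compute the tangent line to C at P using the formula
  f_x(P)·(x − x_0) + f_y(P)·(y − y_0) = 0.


Tangent line at P: -8*x - 5*y + 29 = 0.

Step 1: f(3, 1) = 0, so P lies on C.
Step 2: partial derivatives
  f_x(x, y) = -2*x - 2*y, f_y(x, y) = 1 - 2*x.
  f_x(P) = -8, f_y(P) = -5 (gradient nonzero, so P is smooth).
Step 3: tangent line at P: -8·(x − 3) + -5·(y − 1) = 0.
Expanding: -8*x - 5*y + 29 = 0.


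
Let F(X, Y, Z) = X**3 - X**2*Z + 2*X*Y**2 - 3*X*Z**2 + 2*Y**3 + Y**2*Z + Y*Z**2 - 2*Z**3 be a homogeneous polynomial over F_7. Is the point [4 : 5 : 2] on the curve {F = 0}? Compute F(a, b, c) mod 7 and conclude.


F(4,5,2) ≡ 5 (mod 7); P is NOT on the curve.

Evaluate F(4, 5, 2) term-by-term (mod 7).
  X**3 ↦ 1·64·1·1 = 64
  -X**2*Z ↦ -1·16·1·2 = -32
  2*X*Y**2 ↦ 2·4·25·1 = 200
  -3*X*Z**2 ↦ -3·4·1·4 = -48
  2*Y**3 ↦ 2·1·125·1 = 250
  Y**2*Z ↦ 1·1·25·2 = 50
  Y*Z**2 ↦ 1·1·5·4 = 20
  -2*Z**3 ↦ -2·1·1·8 = -16
Sum: F(4, 5, 2) = (64) + (-32) + (200) + (-48) + (250) + (50) + (20) + (-16) = 488.
Reducing mod 7: 488 ≡ 5 (mod 7).
Since F(a, b, c) ≡ 5 ≠ 0 (mod 7), P does NOT lie on the curve.


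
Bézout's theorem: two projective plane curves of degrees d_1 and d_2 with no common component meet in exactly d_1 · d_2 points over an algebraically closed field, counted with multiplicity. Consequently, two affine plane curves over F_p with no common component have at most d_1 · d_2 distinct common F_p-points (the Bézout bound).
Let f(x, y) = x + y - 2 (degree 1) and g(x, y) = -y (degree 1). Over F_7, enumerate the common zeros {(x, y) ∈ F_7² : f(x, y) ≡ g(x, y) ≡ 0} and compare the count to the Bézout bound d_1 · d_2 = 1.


Common zeros: {(2, 0)}; count = 1; Bézout bound = 1.

deg(f) = 1, deg(g) = 1, so Bézout bound = 1.
Scan x ∈ F_7. For each x, list the y ∈ F_7 with f(x, y) ≡ 0 and those with g(x, y) ≡ 0 (mod 7); the common zeros in that column are the intersection.
  x = 0: f ≡ 0 at y ∈ {2}; g ≡ 0 at y ∈ {0}; common: ∅.
  x = 1: f ≡ 0 at y ∈ {1}; g ≡ 0 at y ∈ {0}; common: ∅.
  x = 2: f ≡ 0 at y ∈ {0}; g ≡ 0 at y ∈ {0}; common: {0}.
  x = 3: f ≡ 0 at y ∈ {6}; g ≡ 0 at y ∈ {0}; common: ∅.
  x = 4: f ≡ 0 at y ∈ {5}; g ≡ 0 at y ∈ {0}; common: ∅.
  x = 5: f ≡ 0 at y ∈ {4}; g ≡ 0 at y ∈ {0}; common: ∅.
  x = 6: f ≡ 0 at y ∈ {3}; g ≡ 0 at y ∈ {0}; common: ∅.
Collecting: common zeros = {(2, 0)}, so the count is 1.
Comparison with the Bézout bound: 1 ≤ 1 = deg(f)·deg(g), as expected for curves with no common component (the bound is attained).


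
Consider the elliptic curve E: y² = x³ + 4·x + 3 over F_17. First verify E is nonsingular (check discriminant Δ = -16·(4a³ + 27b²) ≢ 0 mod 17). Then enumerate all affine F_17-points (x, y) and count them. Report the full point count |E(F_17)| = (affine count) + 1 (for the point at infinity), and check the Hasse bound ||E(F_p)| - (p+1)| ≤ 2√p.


Affine points = {(1, 5), (1, 12), (2, 6), (2, 11), (3, 5), (3, 12), (4, 7), (4, 10), (7, 0), (11, 1), (11, 16), (13, 5), (13, 12), (14, 7), (14, 10), (15, 2), (15, 15), (16, 7), (16, 10)}; affine count = 19; |E(F_17)| = 20.

Discriminant check: Δ ∝ 4a³ + 27b² = 4·4³ + 27·3² = 4·64 + 27·9 ≡ 6 (mod 17). Nonzero ⇒ E is nonsingular.
For each x ∈ F_17, compute rhs = x³ + 4·x + 3 mod 17, then count y ∈ F_17 with y² ≡ rhs.
  x = 0: rhs = 3, matching y values: none (0 points).
  x = 1: rhs = 8, matching y values: 5, 12 (2 points).
  x = 2: rhs = 2, matching y values: 6, 11 (2 points).
  x = 3: rhs = 8, matching y values: 5, 12 (2 points).
  x = 4: rhs = 15, matching y values: 7, 10 (2 points).
  x = 5: rhs = 12, matching y values: none (0 points).
  x = 6: rhs = 5, matching y values: none (0 points).
  x = 7: rhs = 0, matching y values: 0 (1 points).
  x = 8: rhs = 3, matching y values: none (0 points).
  x = 9: rhs = 3, matching y values: none (0 points).
  x = 10: rhs = 6, matching y values: none (0 points).
  x = 11: rhs = 1, matching y values: 1, 16 (2 points).
  x = 12: rhs = 11, matching y values: none (0 points).
  x = 13: rhs = 8, matching y values: 5, 12 (2 points).
  x = 14: rhs = 15, matching y values: 7, 10 (2 points).
  x = 15: rhs = 4, matching y values: 2, 15 (2 points).
  x = 16: rhs = 15, matching y values: 7, 10 (2 points).
Total affine count: 19.
Full point count |E(F_17)| = 19 + 1 = 20.
Hasse bound: |20 − (17+1)| = |2| = 2 ≤ 2√17 ≈ 8.2462 ✓.


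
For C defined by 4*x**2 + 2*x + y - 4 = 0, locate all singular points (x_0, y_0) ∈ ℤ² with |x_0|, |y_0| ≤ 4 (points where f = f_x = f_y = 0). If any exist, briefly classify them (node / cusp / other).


No singular points in the scanned grid; C is smooth there.

Compute partial derivatives:
  f_x = 8*x + 2.
  f_y = 1.
f_y = 1 is a nonzero constant, so f_y never vanishes: no point (x, y) can satisfy f = f_x = f_y = 0. In particular no (x, y) ∈ {−4, ..., 4}² is singular; the curve is smooth.


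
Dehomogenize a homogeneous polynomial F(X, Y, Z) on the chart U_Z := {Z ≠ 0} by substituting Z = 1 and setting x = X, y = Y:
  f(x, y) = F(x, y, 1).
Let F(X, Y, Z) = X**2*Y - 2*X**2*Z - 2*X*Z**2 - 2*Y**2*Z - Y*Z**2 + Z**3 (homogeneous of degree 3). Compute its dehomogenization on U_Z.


f(x, y) = x**2*y - 2*x**2 - 2*x - 2*y**2 - y + 1

On U_Z we set Z = 1. Each monomial c·X^i·Y^j·Z^k in F becomes c·x^i·y^j·1^k = c·x^i·y^j.
Substituting Z = 1: F(X, Y, 1) = x**2*y - 2*x**2 - 2*x - 2*y**2 - y + 1.
Note: deg(f) ≤ deg(F) = 3; strict inequality happens when F is divisible by Z (lost terms).


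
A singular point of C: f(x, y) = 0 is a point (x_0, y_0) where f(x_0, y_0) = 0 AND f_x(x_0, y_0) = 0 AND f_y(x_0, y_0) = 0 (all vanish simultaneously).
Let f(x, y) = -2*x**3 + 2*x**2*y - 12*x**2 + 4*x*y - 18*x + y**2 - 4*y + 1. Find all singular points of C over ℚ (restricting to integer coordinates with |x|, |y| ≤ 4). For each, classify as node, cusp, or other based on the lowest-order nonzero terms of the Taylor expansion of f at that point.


Singular points: {(-1, 3)}; classification: cusp.

Compute partial derivatives:
  f_x = -6*x**2 + 4*x*y - 24*x + 4*y - 18.
  f_y = 2*x**2 + 4*x + 2*y - 4.
Scan x_0 ∈ {−4, ..., 4}. For each x_0, f_y(x_0, y) is a polynomial in y; find its integer roots y ∈ {−4, ..., 4}, then test f_x and f at those candidates.
  x = -4: f_y(-4, y) = 2*y + 12; no integer root y with |y| ≤ 4.
  x = -3: f_y(-3, y) = 2*y + 2; vanishes at y ∈ {-1}. (-3, -1): f_x = 8 ≠ 0.
  x = -2: f_y(-2, y) = 2*y - 4; vanishes at y ∈ {2}. (-2, 2): f_x = -2 ≠ 0.
  x = -1: f_y(-1, y) = 2*y - 6; vanishes at y ∈ {3}. (-1, 3): f_x = 0, f = 0 — SINGULAR.
  x = 0: f_y(0, y) = 2*y - 4; vanishes at y ∈ {2}. (0, 2): f_x = -10 ≠ 0.
  x = 1: f_y(1, y) = 2*y + 2; vanishes at y ∈ {-1}. (1, -1): f_x = -56 ≠ 0.
  x = 2: f_y(2, y) = 2*y + 12; no integer root y with |y| ≤ 4.
  x = 3: f_y(3, y) = 2*y + 26; no integer root y with |y| ≤ 4.
  x = 4: f_y(4, y) = 2*y + 44; no integer root y with |y| ≤ 4.
Only singular point on the grid: (-1, 3).
Classify: substitute x = -1 + u, y = 3 + v and expand: f = -2*u**3 + 2*u**2*v + v**2.
No constant or linear terms (consistent with a singular point). Quadratic part: v**2. Cubic part: -2*u**3 + 2*u**2*v.
The quadratic part v**2 is a perfect square, so there is a single (double) tangent line v = 0, i.e. y = 3. Restricting the cubic part to that line (v = 0) leaves -2*u**3 ≠ 0, so f is not divisible by v and the branch is v² ≈ 2*u**3 to lowest order — this is a cusp.
Classification: cusp.
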